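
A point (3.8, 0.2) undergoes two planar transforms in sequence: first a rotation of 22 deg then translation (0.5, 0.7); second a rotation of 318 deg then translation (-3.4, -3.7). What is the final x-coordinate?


After transform 1:
x1 = cos(22)*3.8 - sin(22)*0.2 + 0.5 = 3.9484
y1 = sin(22)*3.8 + cos(22)*0.2 + 0.7 = 2.3089
After transform 2:
x2 = cos(318)*3.9484 - sin(318)*2.3089 + -3.4
= 1.0792


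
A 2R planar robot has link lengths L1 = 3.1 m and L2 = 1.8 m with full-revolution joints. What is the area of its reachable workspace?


r_max = L1 + L2 = 4.9 m
r_min = |L1 - L2| = 1.3 m
Area = pi*(r_max^2 - r_min^2)
= pi*(24.01 - 1.69)
= pi * 22.32
= 70.1203 m^2


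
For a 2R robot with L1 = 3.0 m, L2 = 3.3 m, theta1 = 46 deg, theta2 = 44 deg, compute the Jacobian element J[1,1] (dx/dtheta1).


J[1,1] = -L1*sin(t1) - L2*sin(t1+t2)
= -3.0*sin(46) - 3.3*sin(90)
= -5.458


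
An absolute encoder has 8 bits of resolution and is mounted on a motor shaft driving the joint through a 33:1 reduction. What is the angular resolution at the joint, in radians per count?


counts = 2^8 = 256
effective counts at joint = 256 * 33 = 8448
resolution = 2*pi / 8448
= 7.4375e-04 rad/count


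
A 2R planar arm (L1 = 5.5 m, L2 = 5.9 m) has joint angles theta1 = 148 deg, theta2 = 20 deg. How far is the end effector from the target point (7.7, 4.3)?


End effector via forward kinematics:
x = L1*cos(t1) + L2*cos(t1+t2) = -10.4353
y = L1*sin(t1) + L2*sin(t1+t2) = 4.1412
Distance to target:
d = sqrt((7.7 - -10.4353)^2 + (4.3 - 4.1412)^2)
= sqrt(328.8904 + 0.0252)
= 18.136 m


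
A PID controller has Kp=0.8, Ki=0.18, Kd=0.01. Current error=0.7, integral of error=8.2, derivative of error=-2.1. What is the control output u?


u = Kp*e + Ki*int(e) + Kd*de/dt
= 0.8*0.7 + 0.18*8.2 + 0.01*(-2.1)
= 0.56 + 1.476 + -0.021
= 2.015


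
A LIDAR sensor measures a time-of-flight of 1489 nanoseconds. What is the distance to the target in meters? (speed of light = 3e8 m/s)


tof = 1489 ns = 1.489e-06 s
dist = c * tof / 2
= 3e8 * 1.489e-06 / 2
= 223.35 m


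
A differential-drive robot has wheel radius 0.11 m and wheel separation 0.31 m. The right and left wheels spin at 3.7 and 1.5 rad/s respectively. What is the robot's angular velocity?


vR = r*wR = 0.11*3.7 = 0.407 m/s
vL = r*wL = 0.11*1.5 = 0.165 m/s
v = (vR+vL)/2 = 0.286 m/s
omega = (vR-vL)/L = 0.7806 rad/s
angular velocity = 0.7806 rad/s


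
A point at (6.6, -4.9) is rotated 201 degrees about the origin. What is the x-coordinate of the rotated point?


x' = x*cos(theta) - y*sin(theta)
cos(201 deg) = -0.9336, sin(201 deg) = -0.3584
x' = 6.6 * -0.9336 - -4.9 * -0.3584
= -6.1616 - 1.756
= -7.9176


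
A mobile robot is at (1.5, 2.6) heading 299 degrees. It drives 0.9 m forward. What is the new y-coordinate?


y_new = y0 + d*sin(theta)
= 2.6 + 0.9*sin(299)
= 2.6 + -0.7872
= 1.8128


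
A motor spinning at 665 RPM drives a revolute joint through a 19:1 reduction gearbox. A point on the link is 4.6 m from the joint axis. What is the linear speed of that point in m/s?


omega_motor = 665 * 2*pi/60 = 69.6386 rad/s
omega_joint = omega_motor / 19 = 3.6652 rad/s
v = omega_joint * r = 3.6652 * 4.6
= 16.8599 m/s


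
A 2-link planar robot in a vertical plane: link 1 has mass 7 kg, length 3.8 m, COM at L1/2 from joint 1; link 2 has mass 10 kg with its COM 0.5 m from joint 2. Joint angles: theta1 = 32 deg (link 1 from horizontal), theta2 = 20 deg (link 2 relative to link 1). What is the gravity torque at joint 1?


Horizontal distance from joint 1 to link-1 COM:
  x_c1 = (L1/2)*cos(t1) = 1.9 * 0.848 = 1.6113 m
Horizontal distance from joint 1 to link-2 COM:
  x_c2 = L1*cos(t1) + Lc2*cos(t1+t2)
       = 3.8*0.848 + 0.5*0.6157 = 3.5304 m
tau1 = m1*g*x_c1 + m2*g*x_c2
     = 7*9.81*1.6113 + 10*9.81*3.5304
     = 110.6474 + 346.3336
     = 456.9809 Nm


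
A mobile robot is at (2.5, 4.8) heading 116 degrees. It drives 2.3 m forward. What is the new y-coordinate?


y_new = y0 + d*sin(theta)
= 4.8 + 2.3*sin(116)
= 4.8 + 2.0672
= 6.8672


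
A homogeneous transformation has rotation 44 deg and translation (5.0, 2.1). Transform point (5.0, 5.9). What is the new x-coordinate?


x' = cos(theta)*px - sin(theta)*py + tx
= 0.7193*5.0 - 0.6947*5.9 + 5.0
= 4.4982


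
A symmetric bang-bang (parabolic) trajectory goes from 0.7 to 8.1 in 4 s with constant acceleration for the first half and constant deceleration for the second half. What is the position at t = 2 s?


Symmetric rest-to-rest: each phase covers (pf-p0)/2 in time T/2. 0.5*a*(T/2)^2 = (pf-p0)/2 => a = 4*(pf-p0)/T^2
a = 4*(8.1-0.7)/4^2 = 1.85
t = 2 is in the acceleration phase (t <= T/2).
p = p0 + 0.5*a*t^2 = 0.7 + 0.5*1.85*2^2
= 4.4


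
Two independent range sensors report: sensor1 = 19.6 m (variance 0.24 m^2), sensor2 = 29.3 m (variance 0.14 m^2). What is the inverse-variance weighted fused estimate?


w1 = (1/var1) / (1/var1 + 1/var2)
   = 4.1667 / (4.1667 + 7.1429) = 0.3684
w2 = 1 - w1 = 0.6316
fused = w1*s1 + w2*s2 = 7.2211 + 18.5053
= 25.7263 m


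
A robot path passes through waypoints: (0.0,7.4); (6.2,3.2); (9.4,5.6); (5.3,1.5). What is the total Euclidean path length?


Segment lengths:
  seg1 = sqrt((6.2)^2 + (-4.2)^2) = 7.4887
  seg2 = sqrt((3.2)^2 + (2.4)^2) = 4.0
  seg3 = sqrt((-4.1)^2 + (-4.1)^2) = 5.7983
Total = 17.2869


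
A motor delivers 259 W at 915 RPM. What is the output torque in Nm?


omega = 915 * 2*pi/60 = 95.8186 rad/s
tau = P / omega = 259 / 95.8186
= 2.703 Nm


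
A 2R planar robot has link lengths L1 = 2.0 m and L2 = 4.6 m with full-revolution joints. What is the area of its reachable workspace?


r_max = L1 + L2 = 6.6 m
r_min = |L1 - L2| = 2.6 m
Area = pi*(r_max^2 - r_min^2)
= pi*(43.56 - 6.76)
= pi * 36.8
= 115.6106 m^2


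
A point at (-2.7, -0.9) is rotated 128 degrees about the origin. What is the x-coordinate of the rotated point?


x' = x*cos(theta) - y*sin(theta)
cos(128 deg) = -0.6157, sin(128 deg) = 0.788
x' = -2.7 * -0.6157 - -0.9 * 0.788
= 1.6623 - -0.7092
= 2.3715


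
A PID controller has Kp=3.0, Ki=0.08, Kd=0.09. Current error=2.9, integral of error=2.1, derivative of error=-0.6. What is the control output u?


u = Kp*e + Ki*int(e) + Kd*de/dt
= 3.0*2.9 + 0.08*2.1 + 0.09*(-0.6)
= 8.7 + 0.168 + -0.054
= 8.814


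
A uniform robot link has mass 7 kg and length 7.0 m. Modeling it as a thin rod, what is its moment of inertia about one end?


I = (1/3) * m * L^2
= (1/3) * 7 * 7.0^2
= 0.333333 * 7 * 49.0
= 114.3333 kg*m^2


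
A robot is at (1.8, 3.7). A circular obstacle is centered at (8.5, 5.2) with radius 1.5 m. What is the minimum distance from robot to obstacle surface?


center_dist = sqrt((1.8-8.5)^2 + (3.7-5.2)^2)
= sqrt(44.89 + 2.25)
= 6.8659
min_dist = center_dist - radius = 6.8659 - 1.5 = 5.3659 m


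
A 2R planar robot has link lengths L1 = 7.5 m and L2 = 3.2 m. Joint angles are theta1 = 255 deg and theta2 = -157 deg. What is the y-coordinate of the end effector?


Convert angles to radians: theta1 = 4.4506, theta2 = -2.7402
y = L1*sin(theta1) + L2*sin(theta1+theta2)
y = -7.2444 + 3.1689
y = -4.0756


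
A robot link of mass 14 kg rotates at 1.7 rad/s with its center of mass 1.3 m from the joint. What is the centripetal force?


F = m * omega^2 * r
= 14 * 1.7^2 * 1.3
= 14 * 2.89 * 1.3
= 52.598 N


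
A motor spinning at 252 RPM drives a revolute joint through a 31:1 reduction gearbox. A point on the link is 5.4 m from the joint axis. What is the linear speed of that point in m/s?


omega_motor = 252 * 2*pi/60 = 26.3894 rad/s
omega_joint = omega_motor / 31 = 0.8513 rad/s
v = omega_joint * r = 0.8513 * 5.4
= 4.5969 m/s


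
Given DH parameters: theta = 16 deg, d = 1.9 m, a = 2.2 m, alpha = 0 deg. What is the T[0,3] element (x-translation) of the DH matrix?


T[0,3] = a * cos(theta)
= 2.2 * cos(16 deg)
= 2.2 * 0.9613
= 2.1148


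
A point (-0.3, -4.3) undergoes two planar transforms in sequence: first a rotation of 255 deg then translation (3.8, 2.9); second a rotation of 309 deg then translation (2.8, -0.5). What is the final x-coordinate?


After transform 1:
x1 = cos(255)*-0.3 - sin(255)*-4.3 + 3.8 = -0.2758
y1 = sin(255)*-0.3 + cos(255)*-4.3 + 2.9 = 4.3027
After transform 2:
x2 = cos(309)*-0.2758 - sin(309)*4.3027 + 2.8
= 5.9702


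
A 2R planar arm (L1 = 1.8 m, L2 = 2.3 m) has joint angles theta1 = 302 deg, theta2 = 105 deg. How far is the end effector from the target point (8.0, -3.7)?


End effector via forward kinematics:
x = L1*cos(t1) + L2*cos(t1+t2) = 2.5225
y = L1*sin(t1) + L2*sin(t1+t2) = 0.1556
Distance to target:
d = sqrt((8.0 - 2.5225)^2 + (-3.7 - 0.1556)^2)
= sqrt(30.0035 + 14.8659)
= 6.6985 m


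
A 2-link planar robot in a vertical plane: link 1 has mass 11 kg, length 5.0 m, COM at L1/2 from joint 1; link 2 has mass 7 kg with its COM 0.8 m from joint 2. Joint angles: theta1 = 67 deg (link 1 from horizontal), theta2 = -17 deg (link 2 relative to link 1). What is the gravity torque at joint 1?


Horizontal distance from joint 1 to link-1 COM:
  x_c1 = (L1/2)*cos(t1) = 2.5 * 0.3907 = 0.9768 m
Horizontal distance from joint 1 to link-2 COM:
  x_c2 = L1*cos(t1) + Lc2*cos(t1+t2)
       = 5.0*0.3907 + 0.8*0.6428 = 2.4679 m
tau1 = m1*g*x_c1 + m2*g*x_c2
     = 11*9.81*0.9768 + 7*9.81*2.4679
     = 105.4095 + 169.4697
     = 274.8792 Nm


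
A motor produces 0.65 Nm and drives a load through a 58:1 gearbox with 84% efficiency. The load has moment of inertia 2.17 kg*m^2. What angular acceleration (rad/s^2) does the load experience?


tau_out = tau_motor * N * eta
= 0.65 * 58 * 0.84 = 31.668 Nm
alpha = tau_out / I = 31.668 / 2.17
= 14.5935 rad/s^2


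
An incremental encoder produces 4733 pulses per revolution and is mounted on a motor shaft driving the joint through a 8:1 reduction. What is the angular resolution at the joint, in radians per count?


counts per rev = 4733
effective counts at joint = 4733 * 8 = 37864
resolution = 2*pi / 37864
= 1.6594e-04 rad/count


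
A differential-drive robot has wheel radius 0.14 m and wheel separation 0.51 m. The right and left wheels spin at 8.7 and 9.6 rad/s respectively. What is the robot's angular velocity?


vR = r*wR = 0.14*8.7 = 1.218 m/s
vL = r*wL = 0.14*9.6 = 1.344 m/s
v = (vR+vL)/2 = 1.281 m/s
omega = (vR-vL)/L = -0.2471 rad/s
angular velocity = -0.2471 rad/s


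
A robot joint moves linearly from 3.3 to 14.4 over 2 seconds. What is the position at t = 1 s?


s = t/T = 1/2 = 0.5
p(t) = p0 + (pf-p0)*s
= 3.3 + (14.4 - 3.3) * 0.5
= 8.85


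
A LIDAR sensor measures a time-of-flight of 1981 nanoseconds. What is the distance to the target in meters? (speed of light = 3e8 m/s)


tof = 1981 ns = 1.981e-06 s
dist = c * tof / 2
= 3e8 * 1.981e-06 / 2
= 297.15 m


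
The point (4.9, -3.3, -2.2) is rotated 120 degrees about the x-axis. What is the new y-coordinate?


Rotation about x-axis: y' = y*cos(theta) - z*sin(theta)
= -3.3 * -0.5 - -2.2 * 0.866
= 3.5553


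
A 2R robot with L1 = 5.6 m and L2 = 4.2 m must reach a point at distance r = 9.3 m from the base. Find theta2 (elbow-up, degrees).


cos(theta2) = (r^2 - L1^2 - L2^2) / (2*L1*L2)
cos(theta2) = (86.49 - 31.36 - 17.64) / 47.04
cos(theta2) = 0.796981
theta2 = 37.1572 degrees


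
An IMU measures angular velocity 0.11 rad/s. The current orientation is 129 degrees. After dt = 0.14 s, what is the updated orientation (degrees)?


delta_theta = w * dt = 0.11 * 0.14 = 0.0154 rad
= 0.8824 deg
theta_new = 129 + 0.8824 = 129.8824 deg


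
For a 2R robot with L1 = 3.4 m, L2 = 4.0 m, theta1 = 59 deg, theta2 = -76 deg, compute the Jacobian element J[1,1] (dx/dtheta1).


J[1,1] = -L1*sin(t1) - L2*sin(t1+t2)
= -3.4*sin(59) - 4.0*sin(-17)
= -1.7449


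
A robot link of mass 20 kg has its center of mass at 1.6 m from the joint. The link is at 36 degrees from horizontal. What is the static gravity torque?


tau = m*g*L*cos(angle)
= 20 * 9.81 * 1.6 * cos(36 deg)
= 20 * 9.81 * 1.6 * 0.809
= 253.9666 Nm


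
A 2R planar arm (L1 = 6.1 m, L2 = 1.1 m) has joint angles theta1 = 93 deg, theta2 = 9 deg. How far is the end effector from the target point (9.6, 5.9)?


End effector via forward kinematics:
x = L1*cos(t1) + L2*cos(t1+t2) = -0.548
y = L1*sin(t1) + L2*sin(t1+t2) = 7.1676
Distance to target:
d = sqrt((9.6 - -0.548)^2 + (5.9 - 7.1676)^2)
= sqrt(102.9809 + 1.6068)
= 10.2268 m


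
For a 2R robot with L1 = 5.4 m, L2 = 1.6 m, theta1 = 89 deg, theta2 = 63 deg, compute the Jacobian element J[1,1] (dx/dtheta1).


J[1,1] = -L1*sin(t1) - L2*sin(t1+t2)
= -5.4*sin(89) - 1.6*sin(152)
= -6.1503


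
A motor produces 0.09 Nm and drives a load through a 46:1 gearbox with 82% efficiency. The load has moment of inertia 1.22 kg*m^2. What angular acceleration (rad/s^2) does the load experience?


tau_out = tau_motor * N * eta
= 0.09 * 46 * 0.82 = 3.3948 Nm
alpha = tau_out / I = 3.3948 / 1.22
= 2.7826 rad/s^2


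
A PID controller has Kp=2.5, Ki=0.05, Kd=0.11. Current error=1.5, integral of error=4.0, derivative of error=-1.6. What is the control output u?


u = Kp*e + Ki*int(e) + Kd*de/dt
= 2.5*1.5 + 0.05*4.0 + 0.11*(-1.6)
= 3.75 + 0.2 + -0.176
= 3.774


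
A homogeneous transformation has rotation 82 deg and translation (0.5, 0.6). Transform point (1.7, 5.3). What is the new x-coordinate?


x' = cos(theta)*px - sin(theta)*py + tx
= 0.1392*1.7 - 0.9903*5.3 + 0.5
= -4.5118


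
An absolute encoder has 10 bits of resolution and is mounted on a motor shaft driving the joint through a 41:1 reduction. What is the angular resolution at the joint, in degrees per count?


counts = 2^10 = 1024
effective counts at joint = 1024 * 41 = 41984
resolution = 360 / 41984
= 0.0086 deg/count


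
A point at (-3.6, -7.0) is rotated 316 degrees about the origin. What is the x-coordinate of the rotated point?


x' = x*cos(theta) - y*sin(theta)
cos(316 deg) = 0.7193, sin(316 deg) = -0.6947
x' = -3.6 * 0.7193 - -7.0 * -0.6947
= -2.5896 - 4.8626
= -7.4522


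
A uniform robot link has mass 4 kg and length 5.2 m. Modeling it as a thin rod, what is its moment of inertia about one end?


I = (1/3) * m * L^2
= (1/3) * 4 * 5.2^2
= 0.333333 * 4 * 27.04
= 36.0533 kg*m^2


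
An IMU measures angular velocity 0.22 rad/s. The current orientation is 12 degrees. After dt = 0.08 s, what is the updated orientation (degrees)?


delta_theta = w * dt = 0.22 * 0.08 = 0.0176 rad
= 1.0084 deg
theta_new = 12 + 1.0084 = 13.0084 deg


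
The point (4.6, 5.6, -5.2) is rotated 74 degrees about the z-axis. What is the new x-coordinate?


Rotation about z-axis: x' = x*cos(theta) - y*sin(theta)
= 4.6 * 0.2756 - 5.6 * 0.9613
= -4.1151


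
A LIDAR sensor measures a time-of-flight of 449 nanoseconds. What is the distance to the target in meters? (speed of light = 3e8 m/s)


tof = 449 ns = 4.49e-07 s
dist = c * tof / 2
= 3e8 * 4.49e-07 / 2
= 67.35 m


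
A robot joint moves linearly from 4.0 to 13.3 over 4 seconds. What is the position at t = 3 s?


s = t/T = 3/4 = 0.75
p(t) = p0 + (pf-p0)*s
= 4.0 + (13.3 - 4.0) * 0.75
= 10.975


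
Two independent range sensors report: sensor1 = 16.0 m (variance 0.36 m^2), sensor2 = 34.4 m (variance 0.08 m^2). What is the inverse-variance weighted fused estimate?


w1 = (1/var1) / (1/var1 + 1/var2)
   = 2.7778 / (2.7778 + 12.5) = 0.1818
w2 = 1 - w1 = 0.8182
fused = w1*s1 + w2*s2 = 2.9091 + 28.1455
= 31.0545 m


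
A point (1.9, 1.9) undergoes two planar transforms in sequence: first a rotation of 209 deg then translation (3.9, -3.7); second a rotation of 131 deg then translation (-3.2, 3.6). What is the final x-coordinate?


After transform 1:
x1 = cos(209)*1.9 - sin(209)*1.9 + 3.9 = 3.1594
y1 = sin(209)*1.9 + cos(209)*1.9 + -3.7 = -6.2829
After transform 2:
x2 = cos(131)*3.1594 - sin(131)*-6.2829 + -3.2
= -0.531


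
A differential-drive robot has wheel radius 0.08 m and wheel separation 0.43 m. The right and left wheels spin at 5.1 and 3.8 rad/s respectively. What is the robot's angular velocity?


vR = r*wR = 0.08*5.1 = 0.408 m/s
vL = r*wL = 0.08*3.8 = 0.304 m/s
v = (vR+vL)/2 = 0.356 m/s
omega = (vR-vL)/L = 0.2419 rad/s
angular velocity = 0.2419 rad/s


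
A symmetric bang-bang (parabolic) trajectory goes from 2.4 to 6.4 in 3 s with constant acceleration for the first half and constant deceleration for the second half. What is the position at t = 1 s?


Symmetric rest-to-rest: each phase covers (pf-p0)/2 in time T/2. 0.5*a*(T/2)^2 = (pf-p0)/2 => a = 4*(pf-p0)/T^2
a = 4*(6.4-2.4)/3^2 = 1.7778
t = 1 is in the acceleration phase (t <= T/2).
p = p0 + 0.5*a*t^2 = 2.4 + 0.5*1.7778*1^2
= 3.2889


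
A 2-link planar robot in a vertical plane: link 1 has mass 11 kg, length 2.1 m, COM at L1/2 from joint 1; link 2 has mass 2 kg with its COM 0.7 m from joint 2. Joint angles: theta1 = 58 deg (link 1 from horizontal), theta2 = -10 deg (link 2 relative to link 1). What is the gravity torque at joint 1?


Horizontal distance from joint 1 to link-1 COM:
  x_c1 = (L1/2)*cos(t1) = 1.05 * 0.5299 = 0.5564 m
Horizontal distance from joint 1 to link-2 COM:
  x_c2 = L1*cos(t1) + Lc2*cos(t1+t2)
       = 2.1*0.5299 + 0.7*0.6691 = 1.5812 m
tau1 = m1*g*x_c1 + m2*g*x_c2
     = 11*9.81*0.5564 + 2*9.81*1.5812
     = 60.0428 + 31.0236
     = 91.0663 Nm


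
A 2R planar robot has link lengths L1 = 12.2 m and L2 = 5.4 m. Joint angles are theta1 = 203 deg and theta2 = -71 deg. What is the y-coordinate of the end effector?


Convert angles to radians: theta1 = 3.543, theta2 = -1.2392
y = L1*sin(theta1) + L2*sin(theta1+theta2)
y = -4.7669 + 4.013
y = -0.7539


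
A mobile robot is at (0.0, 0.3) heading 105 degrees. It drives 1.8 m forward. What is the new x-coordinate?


x_new = x0 + d*cos(theta)
= 0.0 + 1.8*cos(105)
= 0.0 + -0.4659
= -0.4659


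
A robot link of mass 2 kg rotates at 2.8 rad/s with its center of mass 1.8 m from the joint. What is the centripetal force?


F = m * omega^2 * r
= 2 * 2.8^2 * 1.8
= 2 * 7.84 * 1.8
= 28.224 N


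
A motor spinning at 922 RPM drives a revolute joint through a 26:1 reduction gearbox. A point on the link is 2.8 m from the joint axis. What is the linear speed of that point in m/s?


omega_motor = 922 * 2*pi/60 = 96.5516 rad/s
omega_joint = omega_motor / 26 = 3.7135 rad/s
v = omega_joint * r = 3.7135 * 2.8
= 10.3979 m/s


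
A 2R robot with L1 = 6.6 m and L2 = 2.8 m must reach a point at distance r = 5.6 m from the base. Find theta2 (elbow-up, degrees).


cos(theta2) = (r^2 - L1^2 - L2^2) / (2*L1*L2)
cos(theta2) = (31.36 - 43.56 - 7.84) / 36.96
cos(theta2) = -0.542208
theta2 = 122.8341 degrees


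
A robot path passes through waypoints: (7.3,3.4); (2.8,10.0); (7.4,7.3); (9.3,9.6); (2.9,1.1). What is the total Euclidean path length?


Segment lengths:
  seg1 = sqrt((-4.5)^2 + (6.6)^2) = 7.9881
  seg2 = sqrt((4.6)^2 + (-2.7)^2) = 5.3339
  seg3 = sqrt((1.9)^2 + (2.3)^2) = 2.9833
  seg4 = sqrt((-6.4)^2 + (-8.5)^2) = 10.64
Total = 26.9453


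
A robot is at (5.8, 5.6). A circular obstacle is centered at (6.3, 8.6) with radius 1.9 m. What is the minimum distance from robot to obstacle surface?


center_dist = sqrt((5.8-6.3)^2 + (5.6-8.6)^2)
= sqrt(0.25 + 9.0)
= 3.0414
min_dist = center_dist - radius = 3.0414 - 1.9 = 1.1414 m


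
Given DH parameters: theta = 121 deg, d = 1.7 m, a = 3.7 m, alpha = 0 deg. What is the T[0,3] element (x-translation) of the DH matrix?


T[0,3] = a * cos(theta)
= 3.7 * cos(121 deg)
= 3.7 * -0.515
= -1.9056


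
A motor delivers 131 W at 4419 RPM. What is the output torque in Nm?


omega = 4419 * 2*pi/60 = 462.7566 rad/s
tau = P / omega = 131 / 462.7566
= 0.2831 Nm


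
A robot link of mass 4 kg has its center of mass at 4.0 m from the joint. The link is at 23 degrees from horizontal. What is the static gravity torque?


tau = m*g*L*cos(angle)
= 4 * 9.81 * 4.0 * cos(23 deg)
= 4 * 9.81 * 4.0 * 0.9205
= 144.4824 Nm


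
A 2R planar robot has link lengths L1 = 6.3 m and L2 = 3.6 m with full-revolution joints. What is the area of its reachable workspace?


r_max = L1 + L2 = 9.9 m
r_min = |L1 - L2| = 2.7 m
Area = pi*(r_max^2 - r_min^2)
= pi*(98.01 - 7.29)
= pi * 90.72
= 285.0053 m^2


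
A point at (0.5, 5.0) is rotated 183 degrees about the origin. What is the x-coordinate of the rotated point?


x' = x*cos(theta) - y*sin(theta)
cos(183 deg) = -0.9986, sin(183 deg) = -0.0523
x' = 0.5 * -0.9986 - 5.0 * -0.0523
= -0.4993 - -0.2617
= -0.2376


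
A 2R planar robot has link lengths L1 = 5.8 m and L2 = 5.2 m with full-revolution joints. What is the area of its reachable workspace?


r_max = L1 + L2 = 11.0 m
r_min = |L1 - L2| = 0.6 m
Area = pi*(r_max^2 - r_min^2)
= pi*(121.0 - 0.36)
= pi * 120.64
= 379.0017 m^2


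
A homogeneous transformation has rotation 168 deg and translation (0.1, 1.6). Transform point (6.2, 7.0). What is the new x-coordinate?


x' = cos(theta)*px - sin(theta)*py + tx
= -0.9781*6.2 - 0.2079*7.0 + 0.1
= -7.4199


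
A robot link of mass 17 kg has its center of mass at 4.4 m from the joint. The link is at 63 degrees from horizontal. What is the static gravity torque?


tau = m*g*L*cos(angle)
= 17 * 9.81 * 4.4 * cos(63 deg)
= 17 * 9.81 * 4.4 * 0.454
= 333.1328 Nm


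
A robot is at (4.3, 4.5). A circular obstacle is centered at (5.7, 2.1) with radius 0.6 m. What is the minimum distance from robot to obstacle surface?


center_dist = sqrt((4.3-5.7)^2 + (4.5-2.1)^2)
= sqrt(1.96 + 5.76)
= 2.7785
min_dist = center_dist - radius = 2.7785 - 0.6 = 2.1785 m


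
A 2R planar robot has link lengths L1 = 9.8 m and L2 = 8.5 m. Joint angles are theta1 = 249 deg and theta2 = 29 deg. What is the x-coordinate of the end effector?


Convert angles to radians: theta1 = 4.3459, theta2 = 0.5061
x = L1*cos(theta1) + L2*cos(theta1+theta2)
x = -3.512 + 1.183
x = -2.329


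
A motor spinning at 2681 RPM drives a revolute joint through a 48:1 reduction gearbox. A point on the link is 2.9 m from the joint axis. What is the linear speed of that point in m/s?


omega_motor = 2681 * 2*pi/60 = 280.7537 rad/s
omega_joint = omega_motor / 48 = 5.849 rad/s
v = omega_joint * r = 5.849 * 2.9
= 16.9622 m/s


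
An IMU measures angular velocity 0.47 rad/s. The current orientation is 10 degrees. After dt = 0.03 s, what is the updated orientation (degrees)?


delta_theta = w * dt = 0.47 * 0.03 = 0.0141 rad
= 0.8079 deg
theta_new = 10 + 0.8079 = 10.8079 deg


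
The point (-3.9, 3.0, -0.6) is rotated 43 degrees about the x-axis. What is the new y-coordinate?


Rotation about x-axis: y' = y*cos(theta) - z*sin(theta)
= 3.0 * 0.7314 - -0.6 * 0.682
= 2.6033


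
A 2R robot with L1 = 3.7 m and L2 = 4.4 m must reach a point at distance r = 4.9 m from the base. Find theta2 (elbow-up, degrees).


cos(theta2) = (r^2 - L1^2 - L2^2) / (2*L1*L2)
cos(theta2) = (24.01 - 13.69 - 19.36) / 32.56
cos(theta2) = -0.277641
theta2 = 106.1195 degrees


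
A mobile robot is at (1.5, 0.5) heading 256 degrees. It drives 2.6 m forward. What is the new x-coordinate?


x_new = x0 + d*cos(theta)
= 1.5 + 2.6*cos(256)
= 1.5 + -0.629
= 0.871


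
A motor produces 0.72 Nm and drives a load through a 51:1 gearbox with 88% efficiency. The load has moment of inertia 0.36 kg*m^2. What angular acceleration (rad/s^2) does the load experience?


tau_out = tau_motor * N * eta
= 0.72 * 51 * 0.88 = 32.3136 Nm
alpha = tau_out / I = 32.3136 / 0.36
= 89.76 rad/s^2


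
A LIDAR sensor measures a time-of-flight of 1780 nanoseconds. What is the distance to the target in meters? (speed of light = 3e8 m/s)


tof = 1780 ns = 1.78e-06 s
dist = c * tof / 2
= 3e8 * 1.78e-06 / 2
= 267.0 m


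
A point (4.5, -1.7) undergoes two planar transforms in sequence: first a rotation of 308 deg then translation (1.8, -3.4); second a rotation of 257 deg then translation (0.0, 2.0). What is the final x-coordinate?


After transform 1:
x1 = cos(308)*4.5 - sin(308)*-1.7 + 1.8 = 3.2309
y1 = sin(308)*4.5 + cos(308)*-1.7 + -3.4 = -7.9927
After transform 2:
x2 = cos(257)*3.2309 - sin(257)*-7.9927 + 0.0
= -8.5146


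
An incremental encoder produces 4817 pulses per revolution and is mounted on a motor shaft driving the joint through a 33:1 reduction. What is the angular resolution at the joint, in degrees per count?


counts per rev = 4817
effective counts at joint = 4817 * 33 = 158961
resolution = 360 / 158961
= 0.0023 deg/count


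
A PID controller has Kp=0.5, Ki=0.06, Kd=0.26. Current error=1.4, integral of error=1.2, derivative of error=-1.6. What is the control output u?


u = Kp*e + Ki*int(e) + Kd*de/dt
= 0.5*1.4 + 0.06*1.2 + 0.26*(-1.6)
= 0.7 + 0.072 + -0.416
= 0.356


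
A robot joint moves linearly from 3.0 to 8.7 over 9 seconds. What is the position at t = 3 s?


s = t/T = 3/9 = 0.3333
p(t) = p0 + (pf-p0)*s
= 3.0 + (8.7 - 3.0) * 0.3333
= 4.9


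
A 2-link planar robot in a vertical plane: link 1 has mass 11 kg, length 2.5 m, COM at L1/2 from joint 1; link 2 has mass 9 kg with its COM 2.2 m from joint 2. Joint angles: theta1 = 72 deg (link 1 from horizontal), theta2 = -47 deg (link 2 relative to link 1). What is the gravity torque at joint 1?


Horizontal distance from joint 1 to link-1 COM:
  x_c1 = (L1/2)*cos(t1) = 1.25 * 0.309 = 0.3863 m
Horizontal distance from joint 1 to link-2 COM:
  x_c2 = L1*cos(t1) + Lc2*cos(t1+t2)
       = 2.5*0.309 + 2.2*0.9063 = 2.7664 m
tau1 = m1*g*x_c1 + m2*g*x_c2
     = 11*9.81*0.3863 + 9*9.81*2.7664
     = 41.6825 + 244.2472
     = 285.9297 Nm


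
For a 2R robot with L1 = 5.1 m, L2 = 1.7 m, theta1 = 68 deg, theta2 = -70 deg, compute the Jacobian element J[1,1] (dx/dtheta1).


J[1,1] = -L1*sin(t1) - L2*sin(t1+t2)
= -5.1*sin(68) - 1.7*sin(-2)
= -4.6693


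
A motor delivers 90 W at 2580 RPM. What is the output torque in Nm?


omega = 2580 * 2*pi/60 = 270.177 rad/s
tau = P / omega = 90 / 270.177
= 0.3331 Nm


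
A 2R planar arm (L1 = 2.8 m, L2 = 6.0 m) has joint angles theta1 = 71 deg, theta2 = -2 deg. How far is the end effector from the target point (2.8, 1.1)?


End effector via forward kinematics:
x = L1*cos(t1) + L2*cos(t1+t2) = 3.0618
y = L1*sin(t1) + L2*sin(t1+t2) = 8.2489
Distance to target:
d = sqrt((2.8 - 3.0618)^2 + (1.1 - 8.2489)^2)
= sqrt(0.0685 + 51.1073)
= 7.1537 m


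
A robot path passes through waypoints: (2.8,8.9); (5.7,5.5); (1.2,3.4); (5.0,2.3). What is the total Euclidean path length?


Segment lengths:
  seg1 = sqrt((2.9)^2 + (-3.4)^2) = 4.4688
  seg2 = sqrt((-4.5)^2 + (-2.1)^2) = 4.9659
  seg3 = sqrt((3.8)^2 + (-1.1)^2) = 3.956
Total = 13.3907


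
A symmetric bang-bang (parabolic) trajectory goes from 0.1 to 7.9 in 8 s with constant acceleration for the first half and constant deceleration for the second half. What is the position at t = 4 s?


Symmetric rest-to-rest: each phase covers (pf-p0)/2 in time T/2. 0.5*a*(T/2)^2 = (pf-p0)/2 => a = 4*(pf-p0)/T^2
a = 4*(7.9-0.1)/8^2 = 0.4875
t = 4 is in the acceleration phase (t <= T/2).
p = p0 + 0.5*a*t^2 = 0.1 + 0.5*0.4875*4^2
= 4.0


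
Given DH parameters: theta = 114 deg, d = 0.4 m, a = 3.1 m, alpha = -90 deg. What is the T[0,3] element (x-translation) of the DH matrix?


T[0,3] = a * cos(theta)
= 3.1 * cos(114 deg)
= 3.1 * -0.4067
= -1.2609


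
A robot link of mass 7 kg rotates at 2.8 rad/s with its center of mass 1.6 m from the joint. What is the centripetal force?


F = m * omega^2 * r
= 7 * 2.8^2 * 1.6
= 7 * 7.84 * 1.6
= 87.808 N


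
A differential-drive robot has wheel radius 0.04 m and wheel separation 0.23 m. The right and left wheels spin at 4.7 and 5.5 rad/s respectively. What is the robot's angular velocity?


vR = r*wR = 0.04*4.7 = 0.188 m/s
vL = r*wL = 0.04*5.5 = 0.22 m/s
v = (vR+vL)/2 = 0.204 m/s
omega = (vR-vL)/L = -0.1391 rad/s
angular velocity = -0.1391 rad/s


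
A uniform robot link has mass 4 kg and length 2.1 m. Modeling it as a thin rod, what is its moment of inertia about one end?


I = (1/3) * m * L^2
= (1/3) * 4 * 2.1^2
= 0.333333 * 4 * 4.41
= 5.88 kg*m^2


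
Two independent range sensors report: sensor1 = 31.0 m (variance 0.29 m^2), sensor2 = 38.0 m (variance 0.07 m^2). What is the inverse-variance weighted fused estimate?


w1 = (1/var1) / (1/var1 + 1/var2)
   = 3.4483 / (3.4483 + 14.2857) = 0.1944
w2 = 1 - w1 = 0.8056
fused = w1*s1 + w2*s2 = 6.0278 + 30.6111
= 36.6389 m


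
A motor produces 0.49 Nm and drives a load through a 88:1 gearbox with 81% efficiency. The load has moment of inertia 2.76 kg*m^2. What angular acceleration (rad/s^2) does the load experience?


tau_out = tau_motor * N * eta
= 0.49 * 88 * 0.81 = 34.9272 Nm
alpha = tau_out / I = 34.9272 / 2.76
= 12.6548 rad/s^2


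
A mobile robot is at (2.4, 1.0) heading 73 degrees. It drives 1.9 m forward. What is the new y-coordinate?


y_new = y0 + d*sin(theta)
= 1.0 + 1.9*sin(73)
= 1.0 + 1.817
= 2.817


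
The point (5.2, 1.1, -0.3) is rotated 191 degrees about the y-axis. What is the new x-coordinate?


Rotation about y-axis: x' = x*cos(theta) + z*sin(theta)
= 5.2 * -0.9816 + -0.3 * -0.1908
= -5.0472


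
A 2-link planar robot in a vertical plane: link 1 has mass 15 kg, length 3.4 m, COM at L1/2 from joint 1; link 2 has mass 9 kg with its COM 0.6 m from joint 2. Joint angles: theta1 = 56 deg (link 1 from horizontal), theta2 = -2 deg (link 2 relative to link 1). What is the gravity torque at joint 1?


Horizontal distance from joint 1 to link-1 COM:
  x_c1 = (L1/2)*cos(t1) = 1.7 * 0.5592 = 0.9506 m
Horizontal distance from joint 1 to link-2 COM:
  x_c2 = L1*cos(t1) + Lc2*cos(t1+t2)
       = 3.4*0.5592 + 0.6*0.5878 = 2.2539 m
tau1 = m1*g*x_c1 + m2*g*x_c2
     = 15*9.81*0.9506 + 9*9.81*2.2539
     = 139.8849 + 198.9992
     = 338.8841 Nm


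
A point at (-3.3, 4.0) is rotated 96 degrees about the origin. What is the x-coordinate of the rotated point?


x' = x*cos(theta) - y*sin(theta)
cos(96 deg) = -0.1045, sin(96 deg) = 0.9945
x' = -3.3 * -0.1045 - 4.0 * 0.9945
= 0.3449 - 3.9781
= -3.6331


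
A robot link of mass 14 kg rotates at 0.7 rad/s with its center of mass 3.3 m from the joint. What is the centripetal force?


F = m * omega^2 * r
= 14 * 0.7^2 * 3.3
= 14 * 0.49 * 3.3
= 22.638 N


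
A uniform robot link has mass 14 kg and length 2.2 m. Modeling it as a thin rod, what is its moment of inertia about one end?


I = (1/3) * m * L^2
= (1/3) * 14 * 2.2^2
= 0.333333 * 14 * 4.84
= 22.5867 kg*m^2


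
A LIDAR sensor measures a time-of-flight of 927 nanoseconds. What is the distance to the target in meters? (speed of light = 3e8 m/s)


tof = 927 ns = 9.27e-07 s
dist = c * tof / 2
= 3e8 * 9.27e-07 / 2
= 139.05 m


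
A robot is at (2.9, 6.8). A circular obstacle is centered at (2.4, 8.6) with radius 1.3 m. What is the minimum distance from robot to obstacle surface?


center_dist = sqrt((2.9-2.4)^2 + (6.8-8.6)^2)
= sqrt(0.25 + 3.24)
= 1.8682
min_dist = center_dist - radius = 1.8682 - 1.3 = 0.5682 m


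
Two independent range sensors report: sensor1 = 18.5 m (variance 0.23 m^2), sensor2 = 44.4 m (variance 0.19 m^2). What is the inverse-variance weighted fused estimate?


w1 = (1/var1) / (1/var1 + 1/var2)
   = 4.3478 / (4.3478 + 5.2632) = 0.4524
w2 = 1 - w1 = 0.5476
fused = w1*s1 + w2*s2 = 8.369 + 24.3143
= 32.6833 m


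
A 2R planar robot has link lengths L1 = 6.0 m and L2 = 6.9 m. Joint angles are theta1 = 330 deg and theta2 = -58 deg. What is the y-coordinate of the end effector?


Convert angles to radians: theta1 = 5.7596, theta2 = -1.0123
y = L1*sin(theta1) + L2*sin(theta1+theta2)
y = -3.0 + -6.8958
y = -9.8958


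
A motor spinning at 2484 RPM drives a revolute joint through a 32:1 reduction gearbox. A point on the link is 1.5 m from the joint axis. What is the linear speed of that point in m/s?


omega_motor = 2484 * 2*pi/60 = 260.1239 rad/s
omega_joint = omega_motor / 32 = 8.1289 rad/s
v = omega_joint * r = 8.1289 * 1.5
= 12.1933 m/s


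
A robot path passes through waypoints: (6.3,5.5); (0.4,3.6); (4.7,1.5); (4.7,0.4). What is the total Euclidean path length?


Segment lengths:
  seg1 = sqrt((-5.9)^2 + (-1.9)^2) = 6.1984
  seg2 = sqrt((4.3)^2 + (-2.1)^2) = 4.7854
  seg3 = sqrt((0.0)^2 + (-1.1)^2) = 1.1
Total = 12.0838


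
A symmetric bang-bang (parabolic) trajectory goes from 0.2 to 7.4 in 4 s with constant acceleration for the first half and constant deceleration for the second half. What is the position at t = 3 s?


Symmetric rest-to-rest: each phase covers (pf-p0)/2 in time T/2. 0.5*a*(T/2)^2 = (pf-p0)/2 => a = 4*(pf-p0)/T^2
a = 4*(7.4-0.2)/4^2 = 1.8
t = 3 is in the deceleration phase (t > T/2).
p = pf - 0.5*a*(T-t)^2 = 7.4 - 0.5*1.8*1^2
= 6.5


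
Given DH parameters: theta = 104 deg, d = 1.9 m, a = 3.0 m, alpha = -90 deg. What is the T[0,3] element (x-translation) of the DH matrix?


T[0,3] = a * cos(theta)
= 3.0 * cos(104 deg)
= 3.0 * -0.2419
= -0.7258


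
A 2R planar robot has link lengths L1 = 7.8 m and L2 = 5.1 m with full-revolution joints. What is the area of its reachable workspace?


r_max = L1 + L2 = 12.9 m
r_min = |L1 - L2| = 2.7 m
Area = pi*(r_max^2 - r_min^2)
= pi*(166.41 - 7.29)
= pi * 159.12
= 499.8902 m^2


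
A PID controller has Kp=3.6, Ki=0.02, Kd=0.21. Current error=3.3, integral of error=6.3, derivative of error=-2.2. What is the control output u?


u = Kp*e + Ki*int(e) + Kd*de/dt
= 3.6*3.3 + 0.02*6.3 + 0.21*(-2.2)
= 11.88 + 0.126 + -0.462
= 11.544


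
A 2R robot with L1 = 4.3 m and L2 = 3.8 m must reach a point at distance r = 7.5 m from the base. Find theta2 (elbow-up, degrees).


cos(theta2) = (r^2 - L1^2 - L2^2) / (2*L1*L2)
cos(theta2) = (56.25 - 18.49 - 14.44) / 32.68
cos(theta2) = 0.713586
theta2 = 44.4725 degrees


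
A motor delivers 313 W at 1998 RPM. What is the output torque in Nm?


omega = 1998 * 2*pi/60 = 209.2301 rad/s
tau = P / omega = 313 / 209.2301
= 1.496 Nm


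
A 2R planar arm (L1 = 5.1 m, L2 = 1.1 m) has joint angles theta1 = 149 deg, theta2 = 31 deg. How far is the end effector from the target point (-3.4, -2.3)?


End effector via forward kinematics:
x = L1*cos(t1) + L2*cos(t1+t2) = -5.4716
y = L1*sin(t1) + L2*sin(t1+t2) = 2.6267
Distance to target:
d = sqrt((-3.4 - -5.4716)^2 + (-2.3 - 2.6267)^2)
= sqrt(4.2913 + 24.2723)
= 5.3445 m


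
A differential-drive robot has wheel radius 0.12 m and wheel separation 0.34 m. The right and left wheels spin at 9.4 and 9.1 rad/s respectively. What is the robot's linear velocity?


vR = r*wR = 0.12*9.4 = 1.128 m/s
vL = r*wL = 0.12*9.1 = 1.092 m/s
v = (vR+vL)/2 = 1.11 m/s
omega = (vR-vL)/L = 0.1059 rad/s
linear velocity = 1.11 m/s


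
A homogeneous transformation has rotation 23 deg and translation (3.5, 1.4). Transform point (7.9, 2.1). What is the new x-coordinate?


x' = cos(theta)*px - sin(theta)*py + tx
= 0.9205*7.9 - 0.3907*2.1 + 3.5
= 9.9515


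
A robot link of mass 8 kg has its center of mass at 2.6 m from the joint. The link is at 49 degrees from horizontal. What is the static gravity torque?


tau = m*g*L*cos(angle)
= 8 * 9.81 * 2.6 * cos(49 deg)
= 8 * 9.81 * 2.6 * 0.6561
= 133.8675 Nm


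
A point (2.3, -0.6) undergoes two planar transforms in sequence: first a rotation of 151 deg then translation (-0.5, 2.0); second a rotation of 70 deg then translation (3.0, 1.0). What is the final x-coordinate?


After transform 1:
x1 = cos(151)*2.3 - sin(151)*-0.6 + -0.5 = -2.2207
y1 = sin(151)*2.3 + cos(151)*-0.6 + 2.0 = 3.6398
After transform 2:
x2 = cos(70)*-2.2207 - sin(70)*3.6398 + 3.0
= -1.1799


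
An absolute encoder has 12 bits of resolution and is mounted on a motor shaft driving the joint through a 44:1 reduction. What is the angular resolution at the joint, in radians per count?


counts = 2^12 = 4096
effective counts at joint = 4096 * 44 = 180224
resolution = 2*pi / 180224
= 3.4863e-05 rad/count


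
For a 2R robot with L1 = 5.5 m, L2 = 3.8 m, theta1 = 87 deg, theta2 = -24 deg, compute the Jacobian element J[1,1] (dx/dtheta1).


J[1,1] = -L1*sin(t1) - L2*sin(t1+t2)
= -5.5*sin(87) - 3.8*sin(63)
= -8.8783


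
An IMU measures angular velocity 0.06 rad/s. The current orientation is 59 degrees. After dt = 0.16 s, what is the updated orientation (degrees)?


delta_theta = w * dt = 0.06 * 0.16 = 0.0096 rad
= 0.55 deg
theta_new = 59 + 0.55 = 59.55 deg


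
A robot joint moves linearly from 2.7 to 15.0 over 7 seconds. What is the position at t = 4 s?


s = t/T = 4/7 = 0.5714
p(t) = p0 + (pf-p0)*s
= 2.7 + (15.0 - 2.7) * 0.5714
= 9.7286


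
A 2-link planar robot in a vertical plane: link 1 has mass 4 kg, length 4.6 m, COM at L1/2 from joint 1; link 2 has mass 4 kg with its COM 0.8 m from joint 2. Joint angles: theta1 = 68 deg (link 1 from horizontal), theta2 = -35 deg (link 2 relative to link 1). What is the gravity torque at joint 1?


Horizontal distance from joint 1 to link-1 COM:
  x_c1 = (L1/2)*cos(t1) = 2.3 * 0.3746 = 0.8616 m
Horizontal distance from joint 1 to link-2 COM:
  x_c2 = L1*cos(t1) + Lc2*cos(t1+t2)
       = 4.6*0.3746 + 0.8*0.8387 = 2.3941 m
tau1 = m1*g*x_c1 + m2*g*x_c2
     = 4*9.81*0.8616 + 4*9.81*2.3941
     = 33.809 + 93.9455
     = 127.7545 Nm


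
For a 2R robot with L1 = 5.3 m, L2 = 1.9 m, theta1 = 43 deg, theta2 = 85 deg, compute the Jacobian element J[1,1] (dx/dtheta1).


J[1,1] = -L1*sin(t1) - L2*sin(t1+t2)
= -5.3*sin(43) - 1.9*sin(128)
= -5.1118


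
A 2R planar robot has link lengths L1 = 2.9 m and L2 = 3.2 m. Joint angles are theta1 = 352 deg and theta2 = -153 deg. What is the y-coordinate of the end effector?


Convert angles to radians: theta1 = 6.1436, theta2 = -2.6704
y = L1*sin(theta1) + L2*sin(theta1+theta2)
y = -0.4036 + -1.0418
y = -1.4454


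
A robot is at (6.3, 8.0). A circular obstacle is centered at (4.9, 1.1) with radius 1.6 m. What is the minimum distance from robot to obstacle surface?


center_dist = sqrt((6.3-4.9)^2 + (8.0-1.1)^2)
= sqrt(1.96 + 47.61)
= 7.0406
min_dist = center_dist - radius = 7.0406 - 1.6 = 5.4406 m


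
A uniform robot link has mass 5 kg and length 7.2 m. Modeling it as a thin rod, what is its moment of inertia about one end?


I = (1/3) * m * L^2
= (1/3) * 5 * 7.2^2
= 0.333333 * 5 * 51.84
= 86.4 kg*m^2


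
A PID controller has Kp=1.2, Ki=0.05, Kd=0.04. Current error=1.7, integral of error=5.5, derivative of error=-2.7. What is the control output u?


u = Kp*e + Ki*int(e) + Kd*de/dt
= 1.2*1.7 + 0.05*5.5 + 0.04*(-2.7)
= 2.04 + 0.275 + -0.108
= 2.207


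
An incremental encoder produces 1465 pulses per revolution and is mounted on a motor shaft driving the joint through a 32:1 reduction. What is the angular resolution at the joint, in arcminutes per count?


counts per rev = 1465
effective counts at joint = 1465 * 32 = 46880
resolution = 360*60 / 46880
= 0.4608 arcmin/count


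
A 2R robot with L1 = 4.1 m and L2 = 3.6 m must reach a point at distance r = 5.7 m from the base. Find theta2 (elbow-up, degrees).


cos(theta2) = (r^2 - L1^2 - L2^2) / (2*L1*L2)
cos(theta2) = (32.49 - 16.81 - 12.96) / 29.52
cos(theta2) = 0.092141
theta2 = 84.7132 degrees


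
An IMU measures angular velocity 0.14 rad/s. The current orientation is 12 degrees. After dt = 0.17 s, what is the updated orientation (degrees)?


delta_theta = w * dt = 0.14 * 0.17 = 0.0238 rad
= 1.3636 deg
theta_new = 12 + 1.3636 = 13.3636 deg


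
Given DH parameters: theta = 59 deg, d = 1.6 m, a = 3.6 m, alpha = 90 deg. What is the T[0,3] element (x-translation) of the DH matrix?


T[0,3] = a * cos(theta)
= 3.6 * cos(59 deg)
= 3.6 * 0.515
= 1.8541


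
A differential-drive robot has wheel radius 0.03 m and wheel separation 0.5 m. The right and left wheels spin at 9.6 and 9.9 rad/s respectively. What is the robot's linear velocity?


vR = r*wR = 0.03*9.6 = 0.288 m/s
vL = r*wL = 0.03*9.9 = 0.297 m/s
v = (vR+vL)/2 = 0.2925 m/s
omega = (vR-vL)/L = -0.018 rad/s
linear velocity = 0.2925 m/s


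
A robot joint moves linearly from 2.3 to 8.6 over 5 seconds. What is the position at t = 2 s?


s = t/T = 2/5 = 0.4
p(t) = p0 + (pf-p0)*s
= 2.3 + (8.6 - 2.3) * 0.4
= 4.82
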